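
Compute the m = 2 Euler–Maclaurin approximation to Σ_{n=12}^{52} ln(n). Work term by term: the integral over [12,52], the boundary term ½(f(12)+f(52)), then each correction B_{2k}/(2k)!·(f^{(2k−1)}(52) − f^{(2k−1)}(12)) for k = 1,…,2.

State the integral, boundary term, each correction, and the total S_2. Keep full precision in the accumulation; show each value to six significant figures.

S_2 ≈ 138.859

∫_12^52 ln(x) dx evaluates to 135.646.
Endpoint term: (f(12) + f(52))/2 = (2.48491 + 3.95124)/2 = 3.21808.
Running total after boundary: 138.864.
Correction k=1: B_{2}/2! · (f^{(1)}(52) − f^{(1)}(12)) = 1/12 · (0.0192308 − 0.0833333) = -0.00534188.
Running total after k=1: 138.859.
Correction k=2: B_{4}/4! · (f^{(3)}(52) − f^{(3)}(12)) = −1/720 · (1.42239e-05 − 0.00115741) = 1.58775e-06.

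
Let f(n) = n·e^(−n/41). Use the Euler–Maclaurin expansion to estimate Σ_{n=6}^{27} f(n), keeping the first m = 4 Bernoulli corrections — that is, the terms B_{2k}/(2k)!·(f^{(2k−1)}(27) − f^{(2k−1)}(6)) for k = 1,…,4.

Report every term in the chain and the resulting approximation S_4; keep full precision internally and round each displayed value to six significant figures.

S_4 ≈ 231.104

Integral: ∫_6^27 x·e^(−x/41) dx = 221.572.
Boundary: ½(f(6) + f(27)) = ½(5.18318 + 13.9754) = 9.57930.
Running total after boundary: 231.151.
Correction k=1: B_{2}/2! · (f^{(1)}(27) − f^{(1)}(6)) = 1/12 · (0.176744 − 0.737444) = -0.0467250.
Running total after k=1: 231.104.
Correction k=2: B_{4}/4! · (f^{(3)}(27) − f^{(3)}(6)) = −1/720 · (0.000720976 − 0.00146649) = 1.03544e-06.
Running total after k=2: 231.104.
Correction k=3: B_{6}/6! · (f^{(5)}(27) − f^{(5)}(6)) = 1/30240 · (7.95247e-07 − 1.48381e-06) = -2.27700e-11.
Running total after k=3: 231.104.
Correction k=4: B_{8}/8! · (f^{(7)}(27) − f^{(7)}(6)) = −1/1209600 · (6.91015e-10 − 1.24642e-09) = 4.59163e-16.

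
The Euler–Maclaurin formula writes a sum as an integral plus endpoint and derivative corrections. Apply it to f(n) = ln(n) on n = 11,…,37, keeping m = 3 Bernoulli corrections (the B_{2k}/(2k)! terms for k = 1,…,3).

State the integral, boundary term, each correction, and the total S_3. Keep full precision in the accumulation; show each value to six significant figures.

The integral term ∫_11^37 ln(x) dx = 81.2271.
½[f(11) + f(37)] = ½[2.39790 + 3.61092] = 3.00441.
Integral + boundary = 84.2315.
Order-1 term: 1/12 · (0.0270270 − 0.0909091) = -0.00532351.
After k=1: 84.2262.
Order-2 term: −1/720 · (3.94843e-05 − 0.00150263) = 2.03215e-06.
After k=2: 84.2262.
Order-3 term: 1/30240 · (3.46101e-07 − 0.000149021) = -4.91650e-09.

S_3 ≈ 84.2262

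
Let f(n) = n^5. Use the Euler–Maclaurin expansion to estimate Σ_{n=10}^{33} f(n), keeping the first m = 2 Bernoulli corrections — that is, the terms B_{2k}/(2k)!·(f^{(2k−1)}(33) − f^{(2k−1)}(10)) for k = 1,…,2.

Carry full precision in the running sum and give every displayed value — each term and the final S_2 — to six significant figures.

S_2 ≈ 2.35186e+08

The integral term ∫_10^33 x^5 dx = 2.15078e+08.
Boundary: ½(f(10) + f(33)) = ½(100000 + 3.91354e+07) = 1.96177e+07.
So far: 2.34696e+08.
Correction k=1: B_{2}/2! · (f^{(1)}(33) − f^{(1)}(10)) = 1/12 · (5.92960e+06 − 50000.0) = 489967.
Running total after k=1: 2.35186e+08.
Correction k=2: B_{4}/4! · (f^{(3)}(33) − f^{(3)}(10)) = −1/720 · (65340.0 − 6000.00) = -82.4167.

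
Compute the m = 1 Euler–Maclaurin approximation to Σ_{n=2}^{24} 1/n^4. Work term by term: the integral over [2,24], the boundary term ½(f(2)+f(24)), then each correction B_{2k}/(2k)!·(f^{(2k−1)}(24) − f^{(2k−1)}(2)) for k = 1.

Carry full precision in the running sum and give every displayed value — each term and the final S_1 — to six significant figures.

S_1 ≈ 0.0833107

The integral term ∫_2^24 1/x^4 dx = 0.0416426.
Endpoint term: (f(2) + f(24))/2 = (0.0625000 + 3.01408e-06)/2 = 0.0312515.
Integral + boundary = 0.0728941.
Correction k=1: B_{2}/2! · (f^{(1)}(24) − f^{(1)}(2)) = 1/12 · (-5.02347e-07 − (-0.125000)) = 0.0104166.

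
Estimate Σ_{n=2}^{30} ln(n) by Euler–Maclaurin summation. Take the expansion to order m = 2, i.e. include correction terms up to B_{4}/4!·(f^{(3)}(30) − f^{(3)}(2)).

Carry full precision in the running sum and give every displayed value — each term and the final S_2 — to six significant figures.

S_2 ≈ 74.6583

The integral term ∫_2^30 ln(x) dx = 72.6496.
½[f(2) + f(30)] = ½[0.693147 + 3.40120] = 2.04717.
So far: 74.6968.
Correction k=1: B_{2}/2! · (f^{(1)}(30) − f^{(1)}(2)) = 1/12 · (0.0333333 − 0.500000) = -0.0388889.
Partial sum through k=1: 74.6579.
Correction k=2: B_{4}/4! · (f^{(3)}(30) − f^{(3)}(2)) = −1/720 · (7.40741e-05 − 0.250000) = 0.000347119.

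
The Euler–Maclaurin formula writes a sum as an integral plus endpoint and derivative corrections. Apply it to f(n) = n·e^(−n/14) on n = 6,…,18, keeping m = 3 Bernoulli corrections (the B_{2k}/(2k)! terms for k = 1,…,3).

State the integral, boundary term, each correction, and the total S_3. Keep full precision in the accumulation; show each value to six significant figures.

The integral term ∫_6^18 x·e^(−x/14) dx = 58.5520.
Boundary: ½(f(6) + f(18)) = ½(3.90863 + 4.97615) = 4.44239.
Running total after boundary: 62.9944.
Order-1 term: 1/12 · (-0.0789866 − 0.372251) = -0.0376031.
Partial sum through k=1: 62.9568.
Order-2 term: −1/720 · (0.00241796 − 0.00854658) = 8.51197e-06.
Partial sum through k=2: 62.9568.
Order-3 term: 1/30240 · (2.67291e-05 − 7.75200e-05) = -1.67959e-09.

S_3 ≈ 62.9568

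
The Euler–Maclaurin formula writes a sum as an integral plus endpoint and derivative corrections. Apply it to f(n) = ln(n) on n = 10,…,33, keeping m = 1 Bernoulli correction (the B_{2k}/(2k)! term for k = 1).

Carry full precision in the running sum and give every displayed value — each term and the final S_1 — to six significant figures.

S_1 ≈ 72.2526

∫_10^33 ln(x) dx evaluates to 69.3589.
Boundary: ½(f(10) + f(33)) = ½(2.30259 + 3.49651) = 2.89955.
Integral + boundary = 72.2584.
Correction k=1: B_{2}/2! · (f^{(1)}(33) − f^{(1)}(10)) = 1/12 · (0.0303030 − 0.100000) = -0.00580808.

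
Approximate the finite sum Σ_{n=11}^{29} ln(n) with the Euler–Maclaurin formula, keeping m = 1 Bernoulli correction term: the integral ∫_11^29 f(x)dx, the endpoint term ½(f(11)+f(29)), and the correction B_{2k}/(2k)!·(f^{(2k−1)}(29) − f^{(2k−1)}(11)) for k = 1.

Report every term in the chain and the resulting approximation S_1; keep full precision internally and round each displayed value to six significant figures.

The integral term ∫_11^29 ln(x) dx = 53.2747.
Boundary: ½(f(11) + f(29)) = ½(2.39790 + 3.36730) = 2.88260.
So far: 56.1573.
k=1: B_{2}/(2)! × [f^{(1)}(29) − f^{(1)}(11)] = 1/12 × (0.0344828 − 0.0909091) = -0.00470219.

S_1 ≈ 56.1526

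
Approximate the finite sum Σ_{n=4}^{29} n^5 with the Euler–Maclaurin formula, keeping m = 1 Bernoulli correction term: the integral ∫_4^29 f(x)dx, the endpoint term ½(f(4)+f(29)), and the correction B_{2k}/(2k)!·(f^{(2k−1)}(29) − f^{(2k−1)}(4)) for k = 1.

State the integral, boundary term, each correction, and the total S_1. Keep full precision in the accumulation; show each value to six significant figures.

S_1 ≈ 1.09687e+08

∫_4^29 x^5 dx evaluates to 9.91365e+07.
½[f(4) + f(29)] = ½[1024.00 + 2.05111e+07] = 1.02561e+07.
Integral + boundary = 1.09393e+08.
Order-1 term: 1/12 · (3.53640e+06 − 1280.00) = 294594.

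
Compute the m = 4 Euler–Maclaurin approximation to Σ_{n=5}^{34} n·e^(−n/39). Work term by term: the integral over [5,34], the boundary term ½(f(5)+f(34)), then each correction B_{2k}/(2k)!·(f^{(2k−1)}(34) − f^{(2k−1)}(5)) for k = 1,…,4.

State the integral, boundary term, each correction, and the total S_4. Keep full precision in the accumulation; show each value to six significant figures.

Integral: ∫_5^34 x·e^(−x/39) dx = 318.903.
Boundary: ½(f(5) + f(34)) = ½(4.39836 + 14.2188) = 9.30859.
So far: 328.211.
Correction k=1: B_{2}/2! · (f^{(1)}(34) − f^{(1)}(5)) = 1/12 · (0.0536154 − 0.766894) = -0.0594399.
After k=1: 328.152.
Correction k=2: B_{4}/4! · (f^{(3)}(34) − f^{(3)}(5)) = −1/720 · (0.000585152 − 0.00166091) = 1.49410e-06.
After k=2: 328.152.
Correction k=3: B_{6}/6! · (f^{(5)}(34) − f^{(5)}(5)) = 1/30240 · (7.46255e-07 − 1.85247e-06) = -3.65813e-11.
After k=3: 328.152.
Correction k=4: B_{8}/8! · (f^{(7)}(34) − f^{(7)}(5)) = −1/1209600 · (7.28333e-10 − 1.71792e-09) = 8.18114e-16.

S_4 ≈ 328.152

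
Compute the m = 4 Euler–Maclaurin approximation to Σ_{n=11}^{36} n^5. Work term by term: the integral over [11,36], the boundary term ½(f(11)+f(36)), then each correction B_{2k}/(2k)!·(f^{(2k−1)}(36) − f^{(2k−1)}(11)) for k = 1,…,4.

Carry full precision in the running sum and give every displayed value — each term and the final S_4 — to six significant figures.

S_4 ≈ 3.93509e+08

∫_11^36 x^5 dx evaluates to 3.62502e+08.
Boundary: ½(f(11) + f(36)) = ½(161051 + 6.04662e+07) = 3.03136e+07.
So far: 3.92815e+08.
Order-1 term: 1/12 · (8.39808e+06 − 73205.0) = 693740.
Running total after k=1: 3.93509e+08.
Order-2 term: −1/720 · (77760.0 − 7260.00) = -97.9167.
Running total after k=2: 3.93509e+08.
Order-3 term: 1/30240 · (120.000 − 120.000) = 0.00000.
Running total after k=3: 3.93509e+08.
Order-4 term: −1/1209600 · (0.00000 − 0.00000) = 0.00000.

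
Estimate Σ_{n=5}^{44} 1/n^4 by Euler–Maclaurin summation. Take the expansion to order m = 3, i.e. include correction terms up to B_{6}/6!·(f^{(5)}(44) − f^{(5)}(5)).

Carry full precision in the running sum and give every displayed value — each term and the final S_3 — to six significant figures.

∫_5^44 1/x^4 dx evaluates to 0.00266275.
Boundary: ½(f(5) + f(44)) = ½(0.00160000 + 2.66802e-07) = 0.000800133.
Integral + boundary = 0.00346289.
Order-1 term: 1/12 · (-2.42547e-08 − (-0.00128000)) = 0.000106665.
Partial sum through k=1: 0.00356955.
Order-2 term: −1/720 · (-3.75848e-10 − (-0.00153600)) = -2.13333e-06.
Partial sum through k=2: 0.00356742.
Order-3 term: 1/30240 · (-1.08716e-11 − (-0.00344064)) = 1.13778e-07.

S_3 ≈ 0.00356753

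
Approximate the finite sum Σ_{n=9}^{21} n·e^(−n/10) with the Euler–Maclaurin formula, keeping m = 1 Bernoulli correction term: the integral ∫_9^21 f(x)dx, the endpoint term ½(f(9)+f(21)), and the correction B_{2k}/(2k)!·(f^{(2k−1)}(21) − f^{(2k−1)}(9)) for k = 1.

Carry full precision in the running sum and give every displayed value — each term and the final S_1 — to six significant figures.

S_1 ≈ 42.3875

The integral term ∫_9^21 x·e^(−x/10) dx = 39.2867.
Boundary: ½(f(9) + f(21)) = ½(3.65913 + 2.57158) = 3.11536.
Integral + boundary = 42.4021.
k=1: B_{2}/(2)! × [f^{(1)}(21) − f^{(1)}(9)] = 1/12 × (-0.134702 − 0.0406570) = -0.0146133.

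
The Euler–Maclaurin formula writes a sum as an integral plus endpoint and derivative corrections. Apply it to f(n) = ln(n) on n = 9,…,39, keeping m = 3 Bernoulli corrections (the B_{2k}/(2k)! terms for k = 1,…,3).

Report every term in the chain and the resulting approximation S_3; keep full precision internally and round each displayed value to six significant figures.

∫_9^39 ln(x) dx evaluates to 93.1039.
Endpoint term: (f(9) + f(39))/2 = (2.19722 + 3.66356)/2 = 2.93039.
Running total after boundary: 96.0343.
Order-1 term: 1/12 · (0.0256410 − 0.111111) = -0.00712251.
Running total after k=1: 96.0272.
Order-2 term: −1/720 · (3.37160e-05 − 0.00274348) = 3.76357e-06.
Running total after k=2: 96.0272.
Order-3 term: 1/30240 · (2.66004e-07 − 0.000406442) = -1.34317e-08.

S_3 ≈ 96.0272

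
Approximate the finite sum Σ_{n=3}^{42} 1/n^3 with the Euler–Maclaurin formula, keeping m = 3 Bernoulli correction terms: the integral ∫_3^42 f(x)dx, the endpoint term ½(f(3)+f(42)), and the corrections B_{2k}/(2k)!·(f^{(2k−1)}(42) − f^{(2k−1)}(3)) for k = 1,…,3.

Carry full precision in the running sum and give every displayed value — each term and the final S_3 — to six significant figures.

Integral: ∫_3^42 1/x^3 dx = 0.0552721.
Endpoint term: (f(3) + f(42))/2 = (0.0370370 + 1.34975e-05)/2 = 0.0185253.
Running total after boundary: 0.0737974.
k=1: B_{2}/(2)! × [f^{(1)}(42) − f^{(1)}(3)] = 1/12 × (-9.64104e-07 − (-0.0370370)) = 0.00308634.
After k=1: 0.0768837.
k=2: B_{4}/(4)! × [f^{(3)}(42) − f^{(3)}(3)] = −1/720 × (-1.09309e-08 − (-0.0823045)) = -0.000114312.
After k=2: 0.0767694.
k=3: B_{6}/(6)! × [f^{(5)}(42) − f^{(5)}(3)] = 1/30240 × (-2.60259e-10 − (-0.384088)) = 1.27013e-05.

S_3 ≈ 0.0767821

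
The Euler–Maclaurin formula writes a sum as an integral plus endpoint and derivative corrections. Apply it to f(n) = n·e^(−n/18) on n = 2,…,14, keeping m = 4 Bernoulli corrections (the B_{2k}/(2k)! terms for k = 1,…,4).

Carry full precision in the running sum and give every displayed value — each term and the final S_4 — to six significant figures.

S_4 ≈ 61.5659

∫_2^14 x·e^(−x/18) dx evaluates to 57.5129.
½[f(2) + f(14)] = ½[1.78968 + 6.43196] = 4.11082.
Running total after boundary: 61.6237.
Correction k=1: B_{2}/2! · (f^{(1)}(14) − f^{(1)}(2)) = 1/12 · (0.102095 − 0.795413) = -0.0577765.
After k=1: 61.5659.
Correction k=2: B_{4}/4! · (f^{(3)}(14) − f^{(3)}(2)) = −1/720 · (0.00315107 − 0.00797868) = 6.70501e-06.
After k=2: 61.5659.
Correction k=3: B_{6}/6! · (f^{(5)}(14) − f^{(5)}(2)) = 1/30240 · (1.84785e-05 − 4.16740e-05) = -7.67047e-10.
After k=3: 61.5659.
Correction k=4: B_{8}/8! · (f^{(7)}(14) − f^{(7)}(2)) = −1/1209600 · (8.40477e-08 − 1.81242e-07) = 8.03525e-14.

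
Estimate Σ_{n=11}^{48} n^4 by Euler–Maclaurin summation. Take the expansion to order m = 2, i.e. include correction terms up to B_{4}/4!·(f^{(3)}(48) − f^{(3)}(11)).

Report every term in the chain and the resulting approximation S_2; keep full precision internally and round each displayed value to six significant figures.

∫_11^48 x^4 dx evaluates to 5.09286e+07.
½[f(11) + f(48)] = ½[14641.0 + 5.30842e+06] = 2.66153e+06.
Integral + boundary = 5.35901e+07.
k=1: B_{2}/(2)! × [f^{(1)}(48) − f^{(1)}(11)] = 1/12 × (442368 − 5324.00) = 36420.3.
Running total after k=1: 5.36265e+07.
k=2: B_{4}/(4)! × [f^{(3)}(48) − f^{(3)}(11)] = −1/720 × (1152.00 − 264.000) = -1.23333.

S_2 ≈ 5.36265e+07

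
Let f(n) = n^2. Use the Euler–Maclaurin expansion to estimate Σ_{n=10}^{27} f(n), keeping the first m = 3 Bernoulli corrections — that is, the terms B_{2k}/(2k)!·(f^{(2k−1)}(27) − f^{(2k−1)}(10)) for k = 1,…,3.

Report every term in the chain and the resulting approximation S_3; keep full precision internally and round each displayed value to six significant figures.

S_3 ≈ 6645.00

∫_10^27 x^2 dx evaluates to 6227.67.
Endpoint term: (f(10) + f(27))/2 = (100.000 + 729.000)/2 = 414.500.
So far: 6642.17.
Order-1 term: 1/12 · (54.0000 − 20.0000) = 2.83333.
Partial sum through k=1: 6645.00.
Order-2 term: −1/720 · (0.00000 − 0.00000) = 0.00000.
Partial sum through k=2: 6645.00.
Order-3 term: 1/30240 · (0.00000 − 0.00000) = 0.00000.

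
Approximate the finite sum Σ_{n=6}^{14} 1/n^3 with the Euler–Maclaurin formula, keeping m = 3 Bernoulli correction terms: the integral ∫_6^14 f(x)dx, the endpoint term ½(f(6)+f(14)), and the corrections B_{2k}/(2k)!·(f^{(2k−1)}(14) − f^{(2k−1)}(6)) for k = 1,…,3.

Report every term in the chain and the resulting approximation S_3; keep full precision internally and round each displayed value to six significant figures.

S_3 ≈ 0.0140196

Integral: ∫_6^14 1/x^3 dx = 0.0113379.
Endpoint term: (f(6) + f(14))/2 = (0.00462963 + 0.000364431)/2 = 0.00249703.
So far: 0.0138349.
Correction k=1: B_{2}/2! · (f^{(1)}(14) − f^{(1)}(6)) = 1/12 · (-7.80925e-05 − (-0.00231481)) = 0.000186394.
Running total after k=1: 0.0140213.
Correction k=2: B_{4}/4! · (f^{(3)}(14) − f^{(3)}(6)) = −1/720 · (-7.96862e-06 − (-0.00128601)) = -1.77506e-06.
Running total after k=2: 0.0140195.
Correction k=3: B_{6}/6! · (f^{(5)}(14) − f^{(5)}(6)) = 1/30240 · (-1.70756e-06 − (-0.00150034)) = 4.95580e-08.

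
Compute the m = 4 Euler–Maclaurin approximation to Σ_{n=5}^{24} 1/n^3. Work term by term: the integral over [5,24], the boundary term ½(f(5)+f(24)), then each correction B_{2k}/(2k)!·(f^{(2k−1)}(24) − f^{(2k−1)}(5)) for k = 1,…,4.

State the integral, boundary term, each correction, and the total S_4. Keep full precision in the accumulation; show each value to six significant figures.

Integral: ∫_5^24 1/x^3 dx = 0.0191319.
Endpoint term: (f(5) + f(24))/2 = (0.00800000 + 7.23380e-05)/2 = 0.00403617.
Integral + boundary = 0.0231681.
Correction k=1: B_{2}/2! · (f^{(1)}(24) − f^{(1)}(5)) = 1/12 · (-9.04225e-06 − (-0.00480000)) = 0.000399246.
Partial sum through k=1: 0.0235674.
Correction k=2: B_{4}/4! · (f^{(3)}(24) − f^{(3)}(5)) = −1/720 · (-3.13967e-07 − (-0.00384000)) = -5.33290e-06.
Partial sum through k=2: 0.0235620.
Correction k=3: B_{6}/6! · (f^{(5)}(24) − f^{(5)}(5)) = 1/30240 · (-2.28934e-08 − (-0.00645120)) = 2.13333e-07.
Partial sum through k=3: 0.0235622.
Correction k=4: B_{8}/8! · (f^{(7)}(24) − f^{(7)}(5)) = −1/1209600 · (-2.86168e-09 − (-0.0185795)) = -1.53600e-08.

S_4 ≈ 0.0235622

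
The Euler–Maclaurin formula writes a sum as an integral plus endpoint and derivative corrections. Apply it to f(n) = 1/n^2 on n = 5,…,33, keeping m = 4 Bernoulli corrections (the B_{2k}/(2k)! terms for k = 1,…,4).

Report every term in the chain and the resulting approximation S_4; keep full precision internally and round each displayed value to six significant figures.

The integral term ∫_5^33 1/x^2 dx = 0.169697.
Endpoint term: (f(5) + f(33))/2 = (0.0400000 + 0.000918274)/2 = 0.0204591.
Integral + boundary = 0.190156.
k=1: B_{2}/(2)! × [f^{(1)}(33) − f^{(1)}(5)] = 1/12 × (-5.56529e-05 − (-0.0160000)) = 0.00132870.
After k=1: 0.191485.
k=2: B_{4}/(4)! × [f^{(3)}(33) − f^{(3)}(5)] = −1/720 × (-6.13256e-07 − (-0.00768000)) = -1.06658e-05.
After k=2: 0.191474.
k=3: B_{6}/(6)! × [f^{(5)}(33) − f^{(5)}(5)] = 1/30240 × (-1.68941e-08 − (-0.00921600)) = 3.04761e-07.
After k=3: 0.191474.
k=4: B_{8}/(8)! × [f^{(7)}(33) − f^{(7)}(5)] = −1/1209600 × (-8.68750e-10 − (-0.0206438)) = -1.70667e-08.

S_4 ≈ 0.191474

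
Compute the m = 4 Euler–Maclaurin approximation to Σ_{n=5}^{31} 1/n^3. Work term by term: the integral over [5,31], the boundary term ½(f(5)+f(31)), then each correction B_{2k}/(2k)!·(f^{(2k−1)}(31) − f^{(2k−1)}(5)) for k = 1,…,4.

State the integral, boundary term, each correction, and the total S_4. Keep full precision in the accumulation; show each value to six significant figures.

S_4 ≈ 0.0238911

Integral: ∫_5^31 1/x^3 dx = 0.0194797.
½[f(5) + f(31)] = ½[0.00800000 + 3.35672e-05] = 0.00401678.
Running total after boundary: 0.0234965.
Correction k=1: B_{2}/2! · (f^{(1)}(31) − f^{(1)}(5)) = 1/12 · (-3.24844e-06 − (-0.00480000)) = 0.000399729.
Partial sum through k=1: 0.0238962.
Correction k=2: B_{4}/4! · (f^{(3)}(31) − f^{(3)}(5)) = −1/720 · (-6.76054e-08 − (-0.00384000)) = -5.33324e-06.
Partial sum through k=2: 0.0238909.
Correction k=3: B_{6}/6! · (f^{(5)}(31) − f^{(5)}(5)) = 1/30240 · (-2.95466e-09 − (-0.00645120)) = 2.13333e-07.
Partial sum through k=3: 0.0238911.
Correction k=4: B_{8}/8! · (f^{(7)}(31) − f^{(7)}(5)) = −1/1209600 · (-2.21369e-10 − (-0.0185795)) = -1.53600e-08.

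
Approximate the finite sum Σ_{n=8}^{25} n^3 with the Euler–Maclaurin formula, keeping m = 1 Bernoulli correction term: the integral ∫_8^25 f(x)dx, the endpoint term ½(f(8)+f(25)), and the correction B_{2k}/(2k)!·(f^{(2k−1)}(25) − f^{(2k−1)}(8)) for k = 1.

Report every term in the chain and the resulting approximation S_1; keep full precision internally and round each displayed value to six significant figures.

∫_8^25 x^3 dx evaluates to 96632.2.
½[f(8) + f(25)] = ½[512.000 + 15625.0] = 8068.50.
So far: 104701.
Order-1 term: 1/12 · (1875.00 − 192.000) = 140.250.

S_1 ≈ 104841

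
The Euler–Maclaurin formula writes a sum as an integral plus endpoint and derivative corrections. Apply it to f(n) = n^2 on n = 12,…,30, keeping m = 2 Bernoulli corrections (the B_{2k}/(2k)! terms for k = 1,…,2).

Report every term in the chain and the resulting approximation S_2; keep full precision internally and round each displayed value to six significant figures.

S_2 ≈ 8949.00

The integral term ∫_12^30 x^2 dx = 8424.00.
Boundary: ½(f(12) + f(30)) = ½(144.000 + 900.000) = 522.000.
Integral + boundary = 8946.00.
Correction k=1: B_{2}/2! · (f^{(1)}(30) − f^{(1)}(12)) = 1/12 · (60.0000 − 24.0000) = 3.00000.
Running total after k=1: 8949.00.
Correction k=2: B_{4}/4! · (f^{(3)}(30) − f^{(3)}(12)) = −1/720 · (0.00000 − 0.00000) = 0.00000.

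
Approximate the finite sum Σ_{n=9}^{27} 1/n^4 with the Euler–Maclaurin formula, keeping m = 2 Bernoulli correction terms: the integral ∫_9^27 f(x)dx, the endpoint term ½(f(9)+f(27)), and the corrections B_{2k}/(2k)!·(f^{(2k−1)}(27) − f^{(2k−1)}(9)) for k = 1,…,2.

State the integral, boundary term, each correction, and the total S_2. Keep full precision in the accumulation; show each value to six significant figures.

S_2 ≈ 0.000523048

Integral: ∫_9^27 1/x^4 dx = 0.000440312.
Boundary: ½(f(9) + f(27)) = ½(0.000152416 + 1.88168e-06) = 7.71487e-05.
Running total after boundary: 0.000517461.
Order-1 term: 1/12 · (-2.78767e-07 − (-6.77404e-05)) = 5.62180e-06.
After k=1: 0.000523083.
Order-2 term: −1/720 · (-1.14719e-08 − (-2.50890e-05)) = -3.48299e-08.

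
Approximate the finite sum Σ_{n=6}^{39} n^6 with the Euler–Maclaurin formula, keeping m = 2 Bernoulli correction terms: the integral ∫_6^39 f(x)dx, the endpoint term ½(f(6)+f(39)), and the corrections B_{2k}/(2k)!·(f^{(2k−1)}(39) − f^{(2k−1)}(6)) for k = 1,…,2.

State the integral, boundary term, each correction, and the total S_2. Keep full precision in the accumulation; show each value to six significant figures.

The integral term ∫_6^39 x^6 dx = 1.96044e+10.
½[f(6) + f(39)] = ½[46656.0 + 3.51874e+09] = 1.75940e+09.
Integral + boundary = 2.13638e+10.
k=1: B_{2}/(2)! × [f^{(1)}(39) − f^{(1)}(6)] = 1/12 × (5.41345e+08 − 46656.0) = 4.51082e+07.
Running total after k=1: 2.14089e+10.
k=2: B_{4}/(4)! × [f^{(3)}(39) − f^{(3)}(6)] = −1/720 × (7.11828e+06 − 25920.0) = -9850.50.

S_2 ≈ 2.14089e+10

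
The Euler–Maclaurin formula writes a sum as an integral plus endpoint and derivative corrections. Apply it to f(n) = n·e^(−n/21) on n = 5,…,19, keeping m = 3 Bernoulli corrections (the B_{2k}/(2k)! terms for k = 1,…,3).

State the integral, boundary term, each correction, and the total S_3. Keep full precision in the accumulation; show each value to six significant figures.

S_3 ≈ 96.1891

∫_5^19 x·e^(−x/21) dx evaluates to 90.4216.
Endpoint term: (f(5) + f(19))/2 = (3.94064 + 7.68813)/2 = 5.81438.
So far: 96.2360.
Correction k=1: B_{2}/2! · (f^{(1)}(19) − f^{(1)}(5)) = 1/12 · (0.0385370 − 0.600478) = -0.0468284.
After k=1: 96.1891.
Correction k=2: B_{4}/4! · (f^{(3)}(19) − f^{(3)}(5)) = −1/720 · (0.00192248 − 0.00493590) = 4.18531e-06.
After k=2: 96.1891.
Correction k=3: B_{6}/6! · (f^{(5)}(19) − f^{(5)}(5)) = 1/30240 · (8.52057e-06 − 1.92975e-05) = -3.56378e-10.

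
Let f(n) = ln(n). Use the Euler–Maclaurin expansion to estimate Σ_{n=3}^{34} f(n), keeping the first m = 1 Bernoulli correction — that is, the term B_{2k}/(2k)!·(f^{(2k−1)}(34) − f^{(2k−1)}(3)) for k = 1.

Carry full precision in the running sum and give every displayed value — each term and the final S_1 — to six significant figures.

∫_3^34 ln(x) dx evaluates to 85.6004.
Boundary: ½(f(3) + f(34)) = ½(1.09861 + 3.52636) = 2.31249.
So far: 87.9129.
Correction k=1: B_{2}/2! · (f^{(1)}(34) − f^{(1)}(3)) = 1/12 · (0.0294118 − 0.333333) = -0.0253268.

S_1 ≈ 87.8876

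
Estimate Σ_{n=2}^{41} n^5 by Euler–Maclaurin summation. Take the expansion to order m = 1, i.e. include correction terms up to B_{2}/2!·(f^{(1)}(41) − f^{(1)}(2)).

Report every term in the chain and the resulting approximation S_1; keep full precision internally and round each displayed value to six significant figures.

S_1 ≈ 8.50790e+08

The integral term ∫_2^41 x^5 dx = 7.91684e+08.
Boundary: ½(f(2) + f(41)) = ½(32.0000 + 1.15856e+08) = 5.79281e+07.
So far: 8.49612e+08.
k=1: B_{2}/(2)! × [f^{(1)}(41) − f^{(1)}(2)] = 1/12 × (1.41288e+07 − 80.0000) = 1.17739e+06.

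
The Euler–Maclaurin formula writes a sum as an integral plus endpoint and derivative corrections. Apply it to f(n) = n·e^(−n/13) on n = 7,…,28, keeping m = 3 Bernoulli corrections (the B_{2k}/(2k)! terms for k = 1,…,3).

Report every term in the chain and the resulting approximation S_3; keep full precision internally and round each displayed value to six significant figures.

S_3 ≈ 93.5338

∫_7^28 x·e^(−x/13) dx evaluates to 89.9001.
Endpoint term: (f(7) + f(28))/2 = (4.08552 + 3.24904)/2 = 3.66728.
Integral + boundary = 93.5674.
Order-1 term: 1/12 · (-0.133889 − 0.269375) = -0.0336053.
Running total after k=1: 93.5338.
Order-2 term: −1/720 · (0.000580977 − 0.00850098) = 1.10000e-05.
Running total after k=2: 93.5338.
Order-3 term: 1/30240 · (1.15633e-05 − 9.11718e-05) = -2.63256e-09.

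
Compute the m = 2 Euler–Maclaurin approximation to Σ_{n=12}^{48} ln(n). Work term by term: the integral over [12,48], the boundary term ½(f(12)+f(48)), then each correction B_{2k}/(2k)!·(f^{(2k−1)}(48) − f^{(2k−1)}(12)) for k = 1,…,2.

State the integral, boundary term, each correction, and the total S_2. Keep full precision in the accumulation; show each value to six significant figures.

Integral: ∫_12^48 ln(x) dx = 119.999.
Endpoint term: (f(12) + f(48))/2 = (2.48491 + 3.87120)/2 = 3.17805.
So far: 123.177.
k=1: B_{2}/(2)! × [f^{(1)}(48) − f^{(1)}(12)] = 1/12 × (0.0208333 − 0.0833333) = -0.00520833.
Partial sum through k=1: 123.172.
k=2: B_{4}/(4)! × [f^{(3)}(48) − f^{(3)}(12)] = −1/720 × (1.80845e-05 − 0.00115741) = 1.58239e-06.

S_2 ≈ 123.172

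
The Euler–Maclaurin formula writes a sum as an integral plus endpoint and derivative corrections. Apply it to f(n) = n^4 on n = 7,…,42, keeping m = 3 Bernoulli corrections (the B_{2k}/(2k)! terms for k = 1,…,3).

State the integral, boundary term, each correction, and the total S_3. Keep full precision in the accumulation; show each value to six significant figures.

The integral term ∫_7^42 x^4 dx = 2.61349e+07.
Boundary: ½(f(7) + f(42)) = ½(2401.00 + 3.11170e+06) = 1.55705e+06.
So far: 2.76919e+07.
Correction k=1: B_{2}/2! · (f^{(1)}(42) − f^{(1)}(7)) = 1/12 · (296352 − 1372.00) = 24581.7.
After k=1: 2.77165e+07.
Correction k=2: B_{4}/4! · (f^{(3)}(42) − f^{(3)}(7)) = −1/720 · (1008.00 − 168.000) = -1.16667.
After k=2: 2.77165e+07.
Correction k=3: B_{6}/6! · (f^{(5)}(42) − f^{(5)}(7)) = 1/30240 · (0.00000 − 0.00000) = 0.00000.

S_3 ≈ 2.77165e+07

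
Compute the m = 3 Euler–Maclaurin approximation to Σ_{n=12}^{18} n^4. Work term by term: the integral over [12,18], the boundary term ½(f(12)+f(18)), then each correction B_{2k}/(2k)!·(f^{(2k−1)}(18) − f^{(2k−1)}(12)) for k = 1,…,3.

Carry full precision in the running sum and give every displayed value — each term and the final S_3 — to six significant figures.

S_3 ≈ 392371

The integral term ∫_12^18 x^4 dx = 328147.
½[f(12) + f(18)] = ½[20736.0 + 104976] = 62856.0.
So far: 391003.
Order-1 term: 1/12 · (23328.0 − 6912.00) = 1368.00.
After k=1: 392371.
Order-2 term: −1/720 · (432.000 − 288.000) = -0.200000.
After k=2: 392371.
Order-3 term: 1/30240 · (0.00000 − 0.00000) = 0.00000.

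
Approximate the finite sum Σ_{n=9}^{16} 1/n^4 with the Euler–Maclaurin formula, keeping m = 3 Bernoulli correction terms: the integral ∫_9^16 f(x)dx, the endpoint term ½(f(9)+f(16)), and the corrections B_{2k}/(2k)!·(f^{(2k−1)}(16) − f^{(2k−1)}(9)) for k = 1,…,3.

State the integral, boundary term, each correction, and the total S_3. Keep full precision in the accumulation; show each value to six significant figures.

The integral term ∫_9^16 1/x^4 dx = 0.000375867.
½[f(9) + f(16)] = ½[0.000152416 + 1.52588e-05] = 8.38373e-05.
So far: 0.000459704.
Correction k=1: B_{2}/2! · (f^{(1)}(16) − f^{(1)}(9)) = 1/12 · (-3.81470e-06 − (-6.77404e-05)) = 5.32714e-06.
Running total after k=1: 0.000465032.
Correction k=2: B_{4}/4! · (f^{(3)}(16) − f^{(3)}(9)) = −1/720 · (-4.47035e-07 − (-2.50890e-05)) = -3.42250e-08.
Running total after k=2: 0.000464997.
Correction k=3: B_{6}/6! · (f^{(5)}(16) − f^{(5)}(9)) = 1/30240 · (-9.77889e-08 − (-1.73455e-05)) = 5.70361e-10.

S_3 ≈ 0.000464998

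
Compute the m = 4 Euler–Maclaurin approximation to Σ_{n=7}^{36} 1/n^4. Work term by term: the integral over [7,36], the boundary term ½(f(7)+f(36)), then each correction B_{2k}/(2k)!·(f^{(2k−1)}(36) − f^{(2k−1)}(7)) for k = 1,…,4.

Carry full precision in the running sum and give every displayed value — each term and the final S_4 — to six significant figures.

The integral term ∫_7^36 1/x^4 dx = 0.000964673.
½[f(7) + f(36)] = ½[0.000416493 + 5.95374e-07] = 0.000208544.
Running total after boundary: 0.00117322.
k=1: B_{2}/(2)! × [f^{(1)}(36) − f^{(1)}(7)] = 1/12 × (-6.61527e-08 − (-0.000237996)) = 1.98275e-05.
Running total after k=1: 0.00119304.
k=2: B_{4}/(4)! × [f^{(3)}(36) − f^{(3)}(7)] = −1/720 × (-1.53131e-09 − (-0.000145712)) = -2.02375e-07.
Running total after k=2: 0.00119284.
k=3: B_{6}/(6)! × [f^{(5)}(36) − f^{(5)}(7)] = 1/30240 × (-6.61678e-11 − (-0.000166528)) = 5.50687e-09.
Running total after k=3: 0.00119285.
k=4: B_{8}/(8)! × [f^{(7)}(36) − f^{(7)}(7)] = −1/1209600 × (-4.59499e-12 − (-0.000305868)) = -2.52867e-10.

S_4 ≈ 0.00119285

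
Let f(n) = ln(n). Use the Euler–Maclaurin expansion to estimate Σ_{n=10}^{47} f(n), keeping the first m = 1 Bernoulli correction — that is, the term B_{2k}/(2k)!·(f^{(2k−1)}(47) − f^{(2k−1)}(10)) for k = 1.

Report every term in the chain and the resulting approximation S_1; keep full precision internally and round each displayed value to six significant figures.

S_1 ≈ 124.001

Integral: ∫_10^47 ln(x) dx = 120.931.
Endpoint term: (f(10) + f(47))/2 = (2.30259 + 3.85015)/2 = 3.07637.
Integral + boundary = 124.007.
Order-1 term: 1/12 · (0.0212766 − 0.100000) = -0.00656028.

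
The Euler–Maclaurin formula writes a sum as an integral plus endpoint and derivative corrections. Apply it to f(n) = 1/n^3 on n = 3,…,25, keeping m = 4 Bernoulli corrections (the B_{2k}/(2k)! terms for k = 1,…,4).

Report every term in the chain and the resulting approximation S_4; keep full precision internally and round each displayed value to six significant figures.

∫_3^25 1/x^3 dx evaluates to 0.0547556.
Endpoint term: (f(3) + f(25))/2 = (0.0370370 + 6.40000e-05)/2 = 0.0185505.
Integral + boundary = 0.0733061.
Correction k=1: B_{2}/2! · (f^{(1)}(25) − f^{(1)}(3)) = 1/12 · (-7.68000e-06 − (-0.0370370)) = 0.00308578.
Partial sum through k=1: 0.0763919.
Correction k=2: B_{4}/4! · (f^{(3)}(25) − f^{(3)}(3)) = −1/720 · (-2.45760e-07 − (-0.0823045)) = -0.000114312.
Partial sum through k=2: 0.0762775.
Correction k=3: B_{6}/6! · (f^{(5)}(25) − f^{(5)}(3)) = 1/30240 · (-1.65151e-08 − (-0.384088)) = 1.27013e-05.
Partial sum through k=3: 0.0762902.
Correction k=4: B_{8}/8! · (f^{(7)}(25) − f^{(7)}(3)) = −1/1209600 · (-1.90254e-09 − (-3.07270)) = -2.54026e-06.

S_4 ≈ 0.0762877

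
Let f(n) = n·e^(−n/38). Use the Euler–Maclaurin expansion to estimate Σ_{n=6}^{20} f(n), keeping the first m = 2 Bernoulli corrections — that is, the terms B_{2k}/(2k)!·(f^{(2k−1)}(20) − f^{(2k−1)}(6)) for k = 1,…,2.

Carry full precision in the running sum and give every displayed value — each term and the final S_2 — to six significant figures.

Integral: ∫_6^20 x·e^(−x/38) dx = 125.713.
Boundary: ½(f(6) + f(20)) = ½(5.12364 + 11.8156) = 8.46959.
Integral + boundary = 134.183.
k=1: B_{2}/(2)! × [f^{(1)}(20) − f^{(1)}(6)] = 1/12 × (0.279842 − 0.719107) = -0.0366054.
Running total after k=1: 134.146.
k=2: B_{4}/(4)! × [f^{(3)}(20) − f^{(3)}(6)] = −1/720 × (0.00101205 − 0.00168074) = 9.28737e-07.

S_2 ≈ 134.146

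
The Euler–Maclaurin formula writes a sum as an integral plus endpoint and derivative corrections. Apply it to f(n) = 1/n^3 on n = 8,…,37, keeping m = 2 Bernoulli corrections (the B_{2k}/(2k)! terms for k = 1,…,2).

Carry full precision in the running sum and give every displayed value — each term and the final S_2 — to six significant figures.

S_2 ≈ 0.00849429

∫_8^37 1/x^3 dx evaluates to 0.00744727.
½[f(8) + f(37)] = ½[0.00195312 + 1.97422e-05] = 0.000986434.
So far: 0.00843370.
Correction k=1: B_{2}/2! · (f^{(1)}(37) − f^{(1)}(8)) = 1/12 · (-1.60072e-06 − (-0.000732422)) = 6.09018e-05.
Partial sum through k=1: 0.00849461.
Correction k=2: B_{4}/4! · (f^{(3)}(37) − f^{(3)}(8)) = −1/720 · (-2.33852e-08 − (-0.000228882)) = -3.17859e-07.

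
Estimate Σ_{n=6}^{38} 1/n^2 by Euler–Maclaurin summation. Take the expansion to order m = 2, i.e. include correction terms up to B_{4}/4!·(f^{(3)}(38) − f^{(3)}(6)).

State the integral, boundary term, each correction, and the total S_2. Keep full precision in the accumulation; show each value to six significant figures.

The integral term ∫_6^38 1/x^2 dx = 0.140351.
½[f(6) + f(38)] = ½[0.0277778 + 0.000692521] = 0.0142351.
Running total after boundary: 0.154586.
k=1: B_{2}/(2)! × [f^{(1)}(38) − f^{(1)}(6)] = 1/12 × (-3.64485e-05 − (-0.00925926)) = 0.000768568.
Running total after k=1: 0.155355.
k=2: B_{4}/(4)! × [f^{(3)}(38) − f^{(3)}(6)] = −1/720 × (-3.02896e-07 − (-0.00308642)) = -4.28627e-06.

S_2 ≈ 0.155350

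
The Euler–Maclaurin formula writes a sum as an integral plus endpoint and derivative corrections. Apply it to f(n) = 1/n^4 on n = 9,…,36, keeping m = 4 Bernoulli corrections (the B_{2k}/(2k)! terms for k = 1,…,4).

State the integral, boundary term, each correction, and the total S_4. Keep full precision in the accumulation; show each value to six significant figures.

S_4 ≈ 0.000532214

The integral term ∫_9^36 1/x^4 dx = 0.000450103.
Boundary: ½(f(9) + f(36)) = ½(0.000152416 + 5.95374e-07) = 7.65056e-05.
Integral + boundary = 0.000526608.
Order-1 term: 1/12 · (-6.61527e-08 − (-6.77404e-05)) = 5.63952e-06.
Running total after k=1: 0.000532248.
Order-2 term: −1/720 · (-1.53131e-09 − (-2.50890e-05)) = -3.48437e-08.
Running total after k=2: 0.000532213.
Order-3 term: 1/30240 · (-6.61678e-11 − (-1.73455e-05)) = 5.73592e-10.
Running total after k=3: 0.000532214.
Order-4 term: −1/1209600 · (-4.59499e-12 − (-1.92728e-05)) = -1.59332e-11.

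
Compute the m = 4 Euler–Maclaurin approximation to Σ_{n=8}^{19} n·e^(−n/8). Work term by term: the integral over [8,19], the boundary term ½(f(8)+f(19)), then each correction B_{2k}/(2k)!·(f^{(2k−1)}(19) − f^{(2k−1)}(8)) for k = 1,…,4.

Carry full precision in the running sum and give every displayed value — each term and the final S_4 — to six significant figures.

S_4 ≈ 29.3420

∫_8^19 x·e^(−x/8) dx evaluates to 26.9974.
½[f(8) + f(19)] = ½[2.94304 + 1.76728] = 2.35516.
So far: 29.3526.
Correction k=1: B_{2}/2! · (f^{(1)}(19) − f^{(1)}(8)) = 1/12 · (-0.127895 − 0.00000) = -0.0106579.
Partial sum through k=1: 29.3419.
Correction k=2: B_{4}/4! · (f^{(3)}(19) − f^{(3)}(8)) = −1/720 · (0.000908345 − 0.0114962) = 1.47054e-05.
Partial sum through k=2: 29.3420.
Correction k=3: B_{6}/6! · (f^{(5)}(19) − f^{(5)}(8)) = 1/30240 · (5.96101e-05 − 0.000359257) = -9.90897e-09.
Partial sum through k=3: 29.3420.
Correction k=4: B_{8}/8! · (f^{(7)}(19) − f^{(7)}(8)) = −1/1209600 · (1.64105e-06 − 8.42009e-06) = 5.60436e-12.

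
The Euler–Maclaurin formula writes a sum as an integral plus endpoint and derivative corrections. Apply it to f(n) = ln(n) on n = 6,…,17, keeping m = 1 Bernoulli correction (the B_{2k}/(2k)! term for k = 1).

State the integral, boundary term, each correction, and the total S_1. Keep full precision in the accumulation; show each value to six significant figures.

S_1 ≈ 28.7176

Integral: ∫_6^17 ln(x) dx = 26.4141.
½[f(6) + f(17)] = ½[1.79176 + 2.83321] = 2.31249.
Integral + boundary = 28.7266.
k=1: B_{2}/(2)! × [f^{(1)}(17) − f^{(1)}(6)] = 1/12 × (0.0588235 − 0.166667) = -0.00898693.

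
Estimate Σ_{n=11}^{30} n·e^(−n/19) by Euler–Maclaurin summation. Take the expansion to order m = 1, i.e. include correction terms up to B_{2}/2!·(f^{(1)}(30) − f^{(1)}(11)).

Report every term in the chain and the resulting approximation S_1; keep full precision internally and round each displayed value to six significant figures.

S_1 ≈ 133.659

∫_11^30 x·e^(−x/19) dx evaluates to 127.513.
½[f(11) + f(30)] = ½[6.16537 + 6.18576] = 6.17556.
Integral + boundary = 133.689.
Order-1 term: 1/12 · (-0.119374 − 0.235995) = -0.0296141.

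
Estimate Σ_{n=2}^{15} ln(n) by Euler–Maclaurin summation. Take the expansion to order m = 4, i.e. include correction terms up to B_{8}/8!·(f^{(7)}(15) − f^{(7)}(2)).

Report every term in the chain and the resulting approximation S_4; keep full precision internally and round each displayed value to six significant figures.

Integral: ∫_2^15 ln(x) dx = 26.2345.
Endpoint term: (f(2) + f(15))/2 = (0.693147 + 2.70805)/2 = 1.70060.
Running total after boundary: 27.9351.
Correction k=1: B_{2}/2! · (f^{(1)}(15) − f^{(1)}(2)) = 1/12 · (0.0666667 − 0.500000) = -0.0361111.
After k=1: 27.8989.
Correction k=2: B_{4}/4! · (f^{(3)}(15) − f^{(3)}(2)) = −1/720 · (0.000592593 − 0.250000) = 0.000346399.
After k=2: 27.8993.
Correction k=3: B_{6}/6! · (f^{(5)}(15) − f^{(5)}(2)) = 1/30240 · (3.16049e-05 − 0.750000) = -2.48005e-05.
After k=3: 27.8993.
Correction k=4: B_{8}/8! · (f^{(7)}(15) − f^{(7)}(2)) = −1/1209600 · (4.21399e-06 − 5.62500) = 4.65029e-06.

S_4 ≈ 27.8993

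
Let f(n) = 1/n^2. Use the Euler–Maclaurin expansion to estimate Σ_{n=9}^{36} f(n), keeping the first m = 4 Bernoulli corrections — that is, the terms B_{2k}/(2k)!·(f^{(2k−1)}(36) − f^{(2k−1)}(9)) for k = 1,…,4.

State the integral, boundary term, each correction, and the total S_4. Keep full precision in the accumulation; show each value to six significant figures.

S_4 ≈ 0.0901165

∫_9^36 1/x^2 dx evaluates to 0.0833333.
½[f(9) + f(36)] = ½[0.0123457 + 0.000771605] = 0.00655864.
Integral + boundary = 0.0898920.
k=1: B_{2}/(2)! × [f^{(1)}(36) − f^{(1)}(9)] = 1/12 × (-4.28669e-05 − (-0.00274348)) = 0.000225051.
Partial sum through k=1: 0.0901170.
k=2: B_{4}/(4)! × [f^{(3)}(36) − f^{(3)}(9)] = −1/720 × (-3.96916e-07 − (-0.000406442)) = -5.63952e-07.
Partial sum through k=2: 0.0901165.
k=3: B_{6}/(6)! × [f^{(5)}(36) − f^{(5)}(9)] = 1/30240 × (-9.18787e-09 − (-0.000150534)) = 4.97768e-09.
Partial sum through k=3: 0.0901165.
k=4: B_{8}/(8)! × [f^{(7)}(36) − f^{(7)}(9)] = −1/1209600 × (-3.97007e-10 − (-0.000104073)) = -8.60388e-11.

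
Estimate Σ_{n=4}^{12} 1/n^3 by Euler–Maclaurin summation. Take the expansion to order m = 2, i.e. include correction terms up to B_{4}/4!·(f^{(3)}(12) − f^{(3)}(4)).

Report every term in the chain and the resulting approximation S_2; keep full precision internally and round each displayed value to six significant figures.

S_2 ≈ 0.0368238

∫_4^12 1/x^3 dx evaluates to 0.0277778.
Endpoint term: (f(4) + f(12))/2 = (0.0156250 + 0.000578704)/2 = 0.00810185.
Running total after boundary: 0.0358796.
Correction k=1: B_{2}/2! · (f^{(1)}(12) − f^{(1)}(4)) = 1/12 · (-0.000144676 − (-0.0117188)) = 0.000964506.
Partial sum through k=1: 0.0368441.
Correction k=2: B_{4}/4! · (f^{(3)}(12) − f^{(3)}(4)) = −1/720 · (-2.00939e-05 − (-0.0146484)) = -2.03171e-05.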